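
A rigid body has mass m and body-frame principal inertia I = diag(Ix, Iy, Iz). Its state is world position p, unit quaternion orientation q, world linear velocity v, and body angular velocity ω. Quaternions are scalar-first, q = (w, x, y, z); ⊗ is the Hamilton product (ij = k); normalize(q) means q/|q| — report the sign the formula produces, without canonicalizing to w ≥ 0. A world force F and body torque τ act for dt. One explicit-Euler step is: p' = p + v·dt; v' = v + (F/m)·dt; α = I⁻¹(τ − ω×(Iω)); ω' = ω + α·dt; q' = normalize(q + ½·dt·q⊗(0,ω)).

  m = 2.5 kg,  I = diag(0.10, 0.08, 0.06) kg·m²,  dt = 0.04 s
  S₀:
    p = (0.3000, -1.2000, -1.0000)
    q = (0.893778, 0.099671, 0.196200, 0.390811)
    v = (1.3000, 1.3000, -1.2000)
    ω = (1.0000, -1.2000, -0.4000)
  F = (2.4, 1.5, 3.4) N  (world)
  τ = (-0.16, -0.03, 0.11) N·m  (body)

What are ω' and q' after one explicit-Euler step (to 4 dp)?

precession coupling ω×(Iω) = (-0.0096, -0.0160, 0.0240)
α = I⁻¹(τ − ω×Iω) = (-1.5040, -0.1750, 1.4333)
ω + α·dt = (0.9398, -1.2070, -0.3427)
q⊗(0,ω) = (0.2920934, 1.2842712, -0.6418542, -0.6733164)
q + ½dt·q⊗(0,ω), renormalized = (0.8992, 0.1253, 0.1833, 0.3771)

ω' = (0.9398, -1.2070, -0.3427)
q' = (0.8992, 0.1253, 0.1833, 0.3771)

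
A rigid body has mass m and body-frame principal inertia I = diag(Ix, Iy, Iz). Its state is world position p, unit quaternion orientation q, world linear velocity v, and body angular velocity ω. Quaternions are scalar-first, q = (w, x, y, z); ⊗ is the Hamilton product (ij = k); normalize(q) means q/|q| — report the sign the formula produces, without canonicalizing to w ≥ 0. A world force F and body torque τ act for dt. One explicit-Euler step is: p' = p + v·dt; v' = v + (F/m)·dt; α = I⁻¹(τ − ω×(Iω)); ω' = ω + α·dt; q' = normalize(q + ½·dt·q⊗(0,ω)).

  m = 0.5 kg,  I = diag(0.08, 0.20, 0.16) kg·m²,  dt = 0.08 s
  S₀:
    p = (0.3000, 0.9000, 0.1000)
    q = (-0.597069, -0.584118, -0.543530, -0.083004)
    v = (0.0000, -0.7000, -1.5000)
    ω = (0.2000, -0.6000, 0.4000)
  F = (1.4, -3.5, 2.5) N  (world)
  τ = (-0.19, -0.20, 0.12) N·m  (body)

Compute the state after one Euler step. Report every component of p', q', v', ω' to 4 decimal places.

p' = (0.3000, 0.8440, -0.0200)
q' = (-0.6038, -0.5993, -0.5203, -0.0742)
v' = (0.2240, -1.2600, -1.1000)
ω' = (0.0004, -0.6774, 0.4672)

precession coupling ω×(Iω) = (0.0096, -0.0064, -0.0144)
(τ − ω×Iω)/I = (-2.4950, -0.9680, 0.8400)
ω' = ω + α·dt = (0.0004, -0.6774, 0.4672)
q⊗(0,ω) = (-0.1760928, -0.3866282, 0.5752878, 0.2203492)
updated quaternion q' = (-0.6038, -0.5993, -0.5203, -0.0742)
linear accel F/m = (2.8000, -7.0000, 5.0000)
p' = p + v·dt = (0.3000, 0.8440, -0.0200)
v + (F/m)dt = (0.2240, -1.2600, -1.1000)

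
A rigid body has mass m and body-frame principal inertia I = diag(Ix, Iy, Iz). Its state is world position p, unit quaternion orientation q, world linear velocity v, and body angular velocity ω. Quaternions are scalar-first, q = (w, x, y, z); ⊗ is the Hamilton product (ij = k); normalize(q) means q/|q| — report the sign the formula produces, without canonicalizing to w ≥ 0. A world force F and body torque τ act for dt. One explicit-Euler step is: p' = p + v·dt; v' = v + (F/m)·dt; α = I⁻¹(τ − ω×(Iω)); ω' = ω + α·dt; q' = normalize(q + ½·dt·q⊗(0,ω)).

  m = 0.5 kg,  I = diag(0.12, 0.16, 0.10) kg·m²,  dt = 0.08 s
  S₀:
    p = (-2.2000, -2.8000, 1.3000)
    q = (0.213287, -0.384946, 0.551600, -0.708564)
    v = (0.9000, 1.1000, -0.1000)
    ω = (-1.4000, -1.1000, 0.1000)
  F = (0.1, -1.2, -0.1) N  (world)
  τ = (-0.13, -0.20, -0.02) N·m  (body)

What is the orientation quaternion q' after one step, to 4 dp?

q' = (0.2183, -0.4248, 0.5820, -0.6582)

q⊗(0,ω) = (0.1386920, -1.0228622, 0.7958685, 1.2170093)
q' = normalize(q + ½dt·q⊗(0,ω)) = (0.2183, -0.4248, 0.5820, -0.6582)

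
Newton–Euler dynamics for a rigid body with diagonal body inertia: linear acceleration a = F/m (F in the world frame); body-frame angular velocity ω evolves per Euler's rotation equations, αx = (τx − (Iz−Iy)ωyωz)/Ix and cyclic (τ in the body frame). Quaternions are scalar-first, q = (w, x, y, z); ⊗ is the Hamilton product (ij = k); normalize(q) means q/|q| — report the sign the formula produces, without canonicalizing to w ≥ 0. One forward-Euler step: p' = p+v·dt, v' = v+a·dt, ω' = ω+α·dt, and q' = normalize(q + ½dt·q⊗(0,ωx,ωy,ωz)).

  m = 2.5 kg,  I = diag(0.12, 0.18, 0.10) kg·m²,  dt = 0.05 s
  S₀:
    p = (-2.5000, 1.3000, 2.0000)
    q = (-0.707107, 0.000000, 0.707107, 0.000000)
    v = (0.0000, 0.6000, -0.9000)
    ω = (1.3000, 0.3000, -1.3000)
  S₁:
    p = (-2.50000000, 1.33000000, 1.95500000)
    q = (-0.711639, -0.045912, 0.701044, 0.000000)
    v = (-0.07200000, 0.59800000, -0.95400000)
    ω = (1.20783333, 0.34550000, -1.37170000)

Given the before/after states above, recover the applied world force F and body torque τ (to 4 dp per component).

F = (-3.6000, -0.1000, -2.7000)
τ = (-0.1900, 0.1300, -0.1200)

Δv = v₁−v₀ = (-0.07200000, -0.00200000, -0.05400000)
F = m·Δv/dt = (-3.6000, -0.1000, -2.7000)
rate change Δω = (-0.09216667, 0.04550000, -0.07170000)
precession coupling = (0.0312, -0.0338, 0.0234)
τ = I·(Δω/dt) + ω₀×(Iω₀) = (-0.1900, 0.1300, -0.1200)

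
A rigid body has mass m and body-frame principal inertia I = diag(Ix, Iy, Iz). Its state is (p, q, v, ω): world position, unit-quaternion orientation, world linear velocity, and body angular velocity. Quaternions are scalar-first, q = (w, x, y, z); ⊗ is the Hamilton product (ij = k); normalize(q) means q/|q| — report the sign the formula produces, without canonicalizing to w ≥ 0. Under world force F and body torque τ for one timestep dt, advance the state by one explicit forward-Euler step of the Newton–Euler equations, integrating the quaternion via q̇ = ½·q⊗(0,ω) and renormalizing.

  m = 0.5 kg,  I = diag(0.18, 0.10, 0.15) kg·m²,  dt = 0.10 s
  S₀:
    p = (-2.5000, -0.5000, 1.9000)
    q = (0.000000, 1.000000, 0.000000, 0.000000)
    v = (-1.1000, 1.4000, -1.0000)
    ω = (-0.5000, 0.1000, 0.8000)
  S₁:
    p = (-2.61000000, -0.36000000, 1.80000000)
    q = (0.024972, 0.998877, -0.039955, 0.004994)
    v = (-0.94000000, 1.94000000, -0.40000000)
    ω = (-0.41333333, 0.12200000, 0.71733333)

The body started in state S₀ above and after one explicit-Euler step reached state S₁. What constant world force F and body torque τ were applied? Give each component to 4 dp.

F = (0.8000, 2.7000, 3.0000)
τ = (0.1600, 0.0100, -0.1200)

Δv = v₁−v₀ = (0.16000000, 0.54000000, 0.60000000)
m·(v₁−v₀)/dt = (0.8000, 2.7000, 3.0000)
rate change Δω = (0.08666667, 0.02200000, -0.08266667)
I·α + gyro = (0.1600, 0.0100, -0.1200)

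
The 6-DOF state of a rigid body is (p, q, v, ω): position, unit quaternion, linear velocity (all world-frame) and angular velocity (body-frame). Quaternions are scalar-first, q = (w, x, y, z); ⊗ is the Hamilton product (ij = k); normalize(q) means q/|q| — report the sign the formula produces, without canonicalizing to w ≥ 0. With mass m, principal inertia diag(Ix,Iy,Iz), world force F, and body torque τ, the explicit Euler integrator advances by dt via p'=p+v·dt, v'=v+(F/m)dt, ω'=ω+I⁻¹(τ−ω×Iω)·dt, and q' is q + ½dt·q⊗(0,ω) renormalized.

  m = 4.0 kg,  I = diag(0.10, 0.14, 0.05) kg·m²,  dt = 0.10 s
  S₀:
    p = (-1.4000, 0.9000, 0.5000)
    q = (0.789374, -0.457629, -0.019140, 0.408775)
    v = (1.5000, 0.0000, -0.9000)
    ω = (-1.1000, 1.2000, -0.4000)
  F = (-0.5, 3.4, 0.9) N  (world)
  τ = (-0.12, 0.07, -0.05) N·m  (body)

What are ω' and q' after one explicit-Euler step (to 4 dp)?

ω' = (-1.2632, 1.2343, -0.3944)
q' = (0.7708, -0.5234, -0.0034, 0.3632)

gyro term ω×Iω = (0.0432, 0.0220, -0.0528)
(τ − ω×Iω)/I = (-1.6320, 0.3429, 0.0560)
ω + α·dt = (-1.2632, 1.2343, -0.3944)
q⊗(0,ω) = (-0.3169139, -1.3511854, 0.3145447, -0.8859584)
updated quaternion q' = (0.7708, -0.5234, -0.0034, 0.3632)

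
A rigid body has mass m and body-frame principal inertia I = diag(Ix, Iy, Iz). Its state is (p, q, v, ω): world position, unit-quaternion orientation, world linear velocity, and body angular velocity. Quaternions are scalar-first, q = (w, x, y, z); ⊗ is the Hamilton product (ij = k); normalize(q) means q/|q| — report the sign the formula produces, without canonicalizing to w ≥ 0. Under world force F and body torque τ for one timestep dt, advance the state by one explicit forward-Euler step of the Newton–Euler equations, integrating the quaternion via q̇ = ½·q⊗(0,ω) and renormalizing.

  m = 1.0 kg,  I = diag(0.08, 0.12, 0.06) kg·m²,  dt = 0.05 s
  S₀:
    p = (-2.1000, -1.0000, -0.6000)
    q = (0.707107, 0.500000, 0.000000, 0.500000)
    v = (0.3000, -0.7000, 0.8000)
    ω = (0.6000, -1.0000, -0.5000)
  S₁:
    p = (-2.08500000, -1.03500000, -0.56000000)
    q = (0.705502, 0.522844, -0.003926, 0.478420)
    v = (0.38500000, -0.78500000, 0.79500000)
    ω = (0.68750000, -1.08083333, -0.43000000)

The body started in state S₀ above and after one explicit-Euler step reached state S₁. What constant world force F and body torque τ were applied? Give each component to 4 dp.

F = (1.7000, -1.7000, -0.1000)
τ = (0.1100, -0.2000, 0.0600)

ω₁ − ω₀ = (0.08750000, -0.08083333, 0.07000000)
applied torque τ = (0.1100, -0.2000, 0.0600)
Δv = v₁−v₀ = (0.08500000, -0.08500000, -0.00500000)
F = m·Δv/dt = (1.7000, -1.7000, -0.1000)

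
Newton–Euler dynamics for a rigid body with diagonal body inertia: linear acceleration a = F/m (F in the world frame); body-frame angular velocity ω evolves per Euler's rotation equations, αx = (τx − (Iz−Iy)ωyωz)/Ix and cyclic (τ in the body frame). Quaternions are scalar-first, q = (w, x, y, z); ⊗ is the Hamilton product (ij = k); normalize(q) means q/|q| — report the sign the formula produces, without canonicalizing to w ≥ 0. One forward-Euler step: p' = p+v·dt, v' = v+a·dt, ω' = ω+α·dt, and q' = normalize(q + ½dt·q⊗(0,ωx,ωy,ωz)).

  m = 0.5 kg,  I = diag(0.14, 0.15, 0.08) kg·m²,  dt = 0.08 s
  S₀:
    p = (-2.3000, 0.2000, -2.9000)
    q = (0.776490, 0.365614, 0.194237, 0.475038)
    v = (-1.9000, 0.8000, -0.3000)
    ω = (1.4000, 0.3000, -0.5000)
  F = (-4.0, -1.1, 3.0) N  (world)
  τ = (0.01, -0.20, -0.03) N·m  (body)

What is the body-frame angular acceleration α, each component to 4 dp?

α = (-0.0036, -1.0533, -0.4275)

precession coupling ω×(Iω) = (0.0105, -0.0420, 0.0042)
α = I⁻¹(τ − ω×Iω) = (-0.0036, -1.0533, -0.4275)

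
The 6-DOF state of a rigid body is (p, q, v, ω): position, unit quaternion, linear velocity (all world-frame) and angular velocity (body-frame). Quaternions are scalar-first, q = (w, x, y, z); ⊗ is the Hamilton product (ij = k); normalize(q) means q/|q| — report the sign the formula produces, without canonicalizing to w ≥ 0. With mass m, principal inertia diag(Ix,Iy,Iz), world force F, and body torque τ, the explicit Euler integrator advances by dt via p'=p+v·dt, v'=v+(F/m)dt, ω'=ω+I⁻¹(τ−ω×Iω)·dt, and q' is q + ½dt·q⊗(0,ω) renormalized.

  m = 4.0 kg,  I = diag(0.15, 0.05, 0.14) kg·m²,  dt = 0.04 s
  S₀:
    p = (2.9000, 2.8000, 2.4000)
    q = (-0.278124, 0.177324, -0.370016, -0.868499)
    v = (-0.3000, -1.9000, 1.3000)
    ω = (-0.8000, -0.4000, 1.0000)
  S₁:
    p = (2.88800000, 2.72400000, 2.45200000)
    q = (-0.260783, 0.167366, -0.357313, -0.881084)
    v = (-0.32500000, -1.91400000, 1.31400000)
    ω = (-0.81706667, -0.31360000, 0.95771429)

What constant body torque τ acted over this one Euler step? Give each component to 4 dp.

rate change Δω = (-0.01706667, 0.08640000, -0.04228571)
gyro term ω₀×Iω₀ = (-0.0360, -0.0080, -0.0320)
I·α + gyro = (-0.1000, 0.1000, -0.1800)

τ = (-0.1000, 0.1000, -0.1800)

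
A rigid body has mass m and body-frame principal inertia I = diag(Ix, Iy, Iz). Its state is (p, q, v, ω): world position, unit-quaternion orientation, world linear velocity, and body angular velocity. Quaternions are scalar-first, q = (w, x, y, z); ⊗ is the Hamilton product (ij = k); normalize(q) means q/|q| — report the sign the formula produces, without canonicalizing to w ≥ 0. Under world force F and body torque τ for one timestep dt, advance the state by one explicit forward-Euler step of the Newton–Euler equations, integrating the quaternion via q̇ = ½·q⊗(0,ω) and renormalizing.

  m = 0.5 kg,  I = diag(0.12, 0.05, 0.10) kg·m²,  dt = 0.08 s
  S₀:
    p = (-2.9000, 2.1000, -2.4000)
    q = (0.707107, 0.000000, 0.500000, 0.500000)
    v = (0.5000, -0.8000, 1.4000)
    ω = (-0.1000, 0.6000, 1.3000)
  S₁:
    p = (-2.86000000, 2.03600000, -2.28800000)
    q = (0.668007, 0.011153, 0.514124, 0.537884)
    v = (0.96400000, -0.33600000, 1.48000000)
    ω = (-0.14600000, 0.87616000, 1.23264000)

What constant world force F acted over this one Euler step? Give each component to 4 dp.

F = (2.9000, 2.9000, 0.5000)

velocity change Δv = (0.46400000, 0.46400000, 0.08000000)
F = m·Δv/dt = (2.9000, 2.9000, 0.5000)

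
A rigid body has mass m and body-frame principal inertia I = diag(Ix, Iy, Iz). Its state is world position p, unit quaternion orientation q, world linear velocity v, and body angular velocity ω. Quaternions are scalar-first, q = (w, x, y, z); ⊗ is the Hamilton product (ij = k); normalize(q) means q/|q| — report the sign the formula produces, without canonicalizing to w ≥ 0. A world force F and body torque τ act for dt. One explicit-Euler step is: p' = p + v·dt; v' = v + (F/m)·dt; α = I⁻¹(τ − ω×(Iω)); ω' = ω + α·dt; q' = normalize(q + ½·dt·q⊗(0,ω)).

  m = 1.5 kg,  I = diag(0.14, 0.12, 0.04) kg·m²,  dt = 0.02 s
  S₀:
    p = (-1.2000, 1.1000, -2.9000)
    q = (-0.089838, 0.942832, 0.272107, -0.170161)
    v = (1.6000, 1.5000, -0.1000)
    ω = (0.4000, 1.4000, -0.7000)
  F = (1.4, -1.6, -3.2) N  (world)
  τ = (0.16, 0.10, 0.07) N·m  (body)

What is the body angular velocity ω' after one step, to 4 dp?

ω' = (0.4117, 1.4213, -0.6594)

gyro term ω×Iω = (0.0784, -0.0280, -0.0112)
α = I⁻¹(τ − ω×Iω) = (0.5829, 1.0667, 2.0300)
ω + α·dt = (0.4117, 1.4213, -0.6594)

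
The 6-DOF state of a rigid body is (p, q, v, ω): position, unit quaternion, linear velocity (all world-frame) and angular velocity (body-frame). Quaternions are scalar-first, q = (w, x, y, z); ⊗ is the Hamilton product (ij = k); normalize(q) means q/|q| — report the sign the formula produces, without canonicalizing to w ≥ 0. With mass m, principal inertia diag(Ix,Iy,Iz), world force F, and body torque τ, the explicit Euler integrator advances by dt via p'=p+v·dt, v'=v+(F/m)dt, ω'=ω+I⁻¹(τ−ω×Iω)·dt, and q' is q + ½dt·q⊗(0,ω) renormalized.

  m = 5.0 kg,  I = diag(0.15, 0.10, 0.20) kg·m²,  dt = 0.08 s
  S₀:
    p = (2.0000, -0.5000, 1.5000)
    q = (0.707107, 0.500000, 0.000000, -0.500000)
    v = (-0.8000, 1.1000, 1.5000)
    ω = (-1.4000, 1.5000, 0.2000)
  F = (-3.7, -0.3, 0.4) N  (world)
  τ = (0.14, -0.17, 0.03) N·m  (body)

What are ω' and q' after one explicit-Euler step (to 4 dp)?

gyro term ω×Iω = (0.0300, 0.0140, 0.1050)
α = I⁻¹(τ − ω×Iω) = (0.7333, -1.8400, -0.3750)
ω + α·dt = (-1.3413, 1.3528, 0.1700)
2q̇ = q⊗(0,ω) = (0.8000000, -0.2399498, 1.6606605, 0.8914214)
updated quaternion q' = (0.7366, 0.4887, 0.0662, -0.4628)

ω' = (-1.3413, 1.3528, 0.1700)
q' = (0.7366, 0.4887, 0.0662, -0.4628)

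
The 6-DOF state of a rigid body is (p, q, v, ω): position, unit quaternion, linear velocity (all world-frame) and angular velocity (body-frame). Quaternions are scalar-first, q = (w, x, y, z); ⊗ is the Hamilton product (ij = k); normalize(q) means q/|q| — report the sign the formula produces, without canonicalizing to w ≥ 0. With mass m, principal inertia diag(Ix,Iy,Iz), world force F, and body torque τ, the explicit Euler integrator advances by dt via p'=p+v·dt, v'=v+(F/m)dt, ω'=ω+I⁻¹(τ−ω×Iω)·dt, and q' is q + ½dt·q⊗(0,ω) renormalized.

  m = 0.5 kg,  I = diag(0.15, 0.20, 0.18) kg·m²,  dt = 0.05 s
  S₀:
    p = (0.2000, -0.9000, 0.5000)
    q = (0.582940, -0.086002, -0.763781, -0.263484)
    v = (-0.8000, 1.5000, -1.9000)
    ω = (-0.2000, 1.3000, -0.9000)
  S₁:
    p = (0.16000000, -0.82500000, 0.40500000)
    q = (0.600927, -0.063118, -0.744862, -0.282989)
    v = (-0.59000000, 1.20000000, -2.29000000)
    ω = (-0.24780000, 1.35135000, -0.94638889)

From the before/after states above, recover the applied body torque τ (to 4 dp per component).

rate change Δω = (-0.04780000, 0.05135000, -0.04638889)
gyro term ω₀×Iω₀ = (0.0234, -0.0054, -0.0130)
τ = I·(Δω/dt) + ω₀×(Iω₀) = (-0.1200, 0.2000, -0.1800)

τ = (-0.1200, 0.2000, -0.1800)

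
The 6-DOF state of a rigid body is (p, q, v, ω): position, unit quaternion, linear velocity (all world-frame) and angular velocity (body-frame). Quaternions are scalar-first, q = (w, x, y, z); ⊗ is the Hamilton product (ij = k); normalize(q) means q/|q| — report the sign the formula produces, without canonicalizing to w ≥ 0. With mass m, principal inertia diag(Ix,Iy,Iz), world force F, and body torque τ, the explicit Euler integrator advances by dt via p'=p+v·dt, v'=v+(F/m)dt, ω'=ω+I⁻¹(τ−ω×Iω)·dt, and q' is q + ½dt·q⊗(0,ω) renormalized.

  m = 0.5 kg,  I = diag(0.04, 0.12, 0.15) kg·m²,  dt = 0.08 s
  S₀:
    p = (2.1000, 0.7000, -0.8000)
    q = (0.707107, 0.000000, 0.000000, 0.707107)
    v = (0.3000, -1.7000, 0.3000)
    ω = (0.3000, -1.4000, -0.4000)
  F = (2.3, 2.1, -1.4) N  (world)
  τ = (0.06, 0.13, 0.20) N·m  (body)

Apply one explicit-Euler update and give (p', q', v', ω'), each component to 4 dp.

p' = (2.1240, 0.5640, -0.7760)
q' = (0.7172, 0.0480, -0.0311, 0.6946)
v' = (0.6680, -1.3640, 0.0760)
ω' = (0.3864, -1.3221, -0.2754)

(τ − ω×Iω)/I = (1.0800, 0.9733, 1.5573)
new body rate ω' = (0.3864, -1.3221, -0.2754)
Hamilton product q⊗(0,ω) = (0.2828428, 1.2020819, -0.7778177, -0.2828428)
q + ½dt·q⊗(0,ω), renormalized = (0.7172, 0.0480, -0.0311, 0.6946)
linear accel F/m = (4.6000, 4.2000, -2.8000)
p + v·dt = (2.1240, 0.5640, -0.7760)
v' = v + a·dt = (0.6680, -1.3640, 0.0760)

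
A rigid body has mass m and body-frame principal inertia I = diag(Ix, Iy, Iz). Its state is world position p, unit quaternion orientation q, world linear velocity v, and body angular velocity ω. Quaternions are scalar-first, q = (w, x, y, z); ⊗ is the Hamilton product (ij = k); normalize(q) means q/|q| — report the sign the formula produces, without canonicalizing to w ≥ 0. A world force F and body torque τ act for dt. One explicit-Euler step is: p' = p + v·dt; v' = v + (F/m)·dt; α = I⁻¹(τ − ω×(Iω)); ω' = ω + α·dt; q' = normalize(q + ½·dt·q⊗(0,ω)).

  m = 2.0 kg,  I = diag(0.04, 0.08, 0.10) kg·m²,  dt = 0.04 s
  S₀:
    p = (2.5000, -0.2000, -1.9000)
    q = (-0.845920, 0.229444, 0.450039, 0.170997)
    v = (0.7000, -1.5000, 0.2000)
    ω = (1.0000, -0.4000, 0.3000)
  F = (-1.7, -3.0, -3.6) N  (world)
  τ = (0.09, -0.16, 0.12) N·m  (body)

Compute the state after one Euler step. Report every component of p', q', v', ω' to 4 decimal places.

new position p' = (2.5280, -0.2600, -1.8920)
v' = v + a·dt = (0.6660, -1.5600, 0.1280)
α = I⁻¹(τ − ω×Iω) = (2.3100, -1.7750, 1.3600)
new body rate ω' = (1.0924, -0.4710, 0.3544)
q⊗(0,ω) = (-0.1007275, -0.6425095, 0.4405318, -0.7955926)
q + ½dt·q⊗(0,ω), renormalized = (-0.8477, 0.2165, 0.4587, 0.1550)

p' = (2.5280, -0.2600, -1.8920)
q' = (-0.8477, 0.2165, 0.4587, 0.1550)
v' = (0.6660, -1.5600, 0.1280)
ω' = (1.0924, -0.4710, 0.3544)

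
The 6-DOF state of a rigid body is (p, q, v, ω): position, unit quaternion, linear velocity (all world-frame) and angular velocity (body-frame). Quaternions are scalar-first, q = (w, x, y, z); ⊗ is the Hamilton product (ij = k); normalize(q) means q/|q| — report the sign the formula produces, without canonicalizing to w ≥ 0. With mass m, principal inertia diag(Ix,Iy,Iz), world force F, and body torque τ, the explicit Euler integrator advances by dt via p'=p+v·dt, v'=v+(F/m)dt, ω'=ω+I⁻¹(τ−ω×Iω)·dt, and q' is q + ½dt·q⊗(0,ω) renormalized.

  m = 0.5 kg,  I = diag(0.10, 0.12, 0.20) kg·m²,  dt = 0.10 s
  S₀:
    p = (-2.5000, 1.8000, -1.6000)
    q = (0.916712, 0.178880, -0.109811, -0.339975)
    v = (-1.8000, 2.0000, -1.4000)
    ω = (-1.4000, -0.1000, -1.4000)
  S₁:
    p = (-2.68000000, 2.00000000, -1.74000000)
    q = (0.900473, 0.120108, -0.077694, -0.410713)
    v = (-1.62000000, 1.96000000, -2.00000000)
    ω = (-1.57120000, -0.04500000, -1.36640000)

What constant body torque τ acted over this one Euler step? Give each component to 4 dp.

τ = (-0.1600, -0.1300, 0.0700)

Δω = ω₁−ω₀ = (-0.17120000, 0.05500000, 0.03360000)
precession coupling = (0.0112, -0.1960, 0.0028)
I·α + gyro = (-0.1600, -0.1300, 0.0700)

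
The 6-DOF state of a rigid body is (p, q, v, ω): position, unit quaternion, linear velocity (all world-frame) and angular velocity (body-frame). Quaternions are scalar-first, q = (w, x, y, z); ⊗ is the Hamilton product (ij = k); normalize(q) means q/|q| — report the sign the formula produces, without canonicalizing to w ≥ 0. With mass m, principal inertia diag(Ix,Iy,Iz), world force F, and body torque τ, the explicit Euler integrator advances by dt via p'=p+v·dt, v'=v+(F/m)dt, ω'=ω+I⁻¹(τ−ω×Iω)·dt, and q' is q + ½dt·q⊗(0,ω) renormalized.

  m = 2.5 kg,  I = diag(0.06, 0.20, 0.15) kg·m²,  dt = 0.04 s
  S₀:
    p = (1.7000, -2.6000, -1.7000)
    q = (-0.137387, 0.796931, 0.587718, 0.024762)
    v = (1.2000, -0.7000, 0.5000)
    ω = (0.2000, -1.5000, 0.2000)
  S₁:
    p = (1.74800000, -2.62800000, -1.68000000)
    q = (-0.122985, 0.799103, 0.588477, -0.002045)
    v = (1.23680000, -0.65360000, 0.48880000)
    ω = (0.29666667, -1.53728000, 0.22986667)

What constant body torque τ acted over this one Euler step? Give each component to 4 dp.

τ = (0.1600, -0.1900, 0.0700)

ω₁ − ω₀ = (0.09666667, -0.03728000, 0.02986667)
applied torque τ = (0.1600, -0.1900, 0.0700)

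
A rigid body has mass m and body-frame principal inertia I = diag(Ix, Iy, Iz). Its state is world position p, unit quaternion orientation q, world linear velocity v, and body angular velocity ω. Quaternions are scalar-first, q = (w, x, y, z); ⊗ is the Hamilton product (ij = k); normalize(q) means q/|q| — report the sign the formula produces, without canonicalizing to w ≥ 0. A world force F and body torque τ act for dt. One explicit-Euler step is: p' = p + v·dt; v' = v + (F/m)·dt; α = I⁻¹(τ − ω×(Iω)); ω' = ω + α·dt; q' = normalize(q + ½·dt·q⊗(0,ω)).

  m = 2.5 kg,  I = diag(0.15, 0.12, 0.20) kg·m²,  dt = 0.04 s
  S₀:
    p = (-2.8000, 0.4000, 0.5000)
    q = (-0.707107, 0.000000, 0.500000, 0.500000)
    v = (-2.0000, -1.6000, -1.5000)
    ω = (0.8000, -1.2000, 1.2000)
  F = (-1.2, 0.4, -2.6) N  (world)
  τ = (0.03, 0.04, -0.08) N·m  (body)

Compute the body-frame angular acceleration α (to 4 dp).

α = (0.9680, 0.7333, -0.5440)

ω×(Iω) gyroscopic = (-0.1152, -0.0480, 0.0288)
angular accel α = (0.9680, 0.7333, -0.5440)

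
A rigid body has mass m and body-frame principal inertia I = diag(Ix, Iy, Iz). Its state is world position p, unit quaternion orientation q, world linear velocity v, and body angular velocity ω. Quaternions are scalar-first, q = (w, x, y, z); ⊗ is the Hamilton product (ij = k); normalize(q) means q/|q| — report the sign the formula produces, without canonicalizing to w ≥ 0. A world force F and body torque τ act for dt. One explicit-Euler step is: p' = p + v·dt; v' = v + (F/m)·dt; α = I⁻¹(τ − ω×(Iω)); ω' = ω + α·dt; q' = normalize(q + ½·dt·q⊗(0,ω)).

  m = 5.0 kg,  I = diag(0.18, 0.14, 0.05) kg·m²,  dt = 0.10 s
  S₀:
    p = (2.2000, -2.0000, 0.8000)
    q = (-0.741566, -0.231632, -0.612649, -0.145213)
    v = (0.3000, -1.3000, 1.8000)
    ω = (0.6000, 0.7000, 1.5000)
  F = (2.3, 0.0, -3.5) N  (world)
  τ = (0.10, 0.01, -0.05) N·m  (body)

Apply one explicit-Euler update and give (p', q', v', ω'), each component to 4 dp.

p' = (2.2300, -2.1300, 0.9800)
q' = (-0.6996, -0.2936, -0.6232, -0.1898)
v' = (0.3460, -1.3000, 1.7300)
ω' = (0.7081, 0.6236, 1.4336)

a = F/m = (0.4600, 0.0000, -0.7000)
p' = p + v·dt = (2.2300, -2.1300, 0.9800)
v' = v + a·dt = (0.3460, -1.3000, 1.7300)
ω×(Iω) gyroscopic = (-0.0945, 0.1170, -0.0168)
(τ − ω×Iω)/I = (1.0806, -0.7643, -0.6640)
new body rate ω' = (0.7081, 0.6236, 1.4336)
Hamilton product q⊗(0,ω) = (0.7856530, -1.2622640, -0.2587760, -0.9069020)
q + ½dt·q⊗(0,ω), renormalized = (-0.6996, -0.2936, -0.6232, -0.1898)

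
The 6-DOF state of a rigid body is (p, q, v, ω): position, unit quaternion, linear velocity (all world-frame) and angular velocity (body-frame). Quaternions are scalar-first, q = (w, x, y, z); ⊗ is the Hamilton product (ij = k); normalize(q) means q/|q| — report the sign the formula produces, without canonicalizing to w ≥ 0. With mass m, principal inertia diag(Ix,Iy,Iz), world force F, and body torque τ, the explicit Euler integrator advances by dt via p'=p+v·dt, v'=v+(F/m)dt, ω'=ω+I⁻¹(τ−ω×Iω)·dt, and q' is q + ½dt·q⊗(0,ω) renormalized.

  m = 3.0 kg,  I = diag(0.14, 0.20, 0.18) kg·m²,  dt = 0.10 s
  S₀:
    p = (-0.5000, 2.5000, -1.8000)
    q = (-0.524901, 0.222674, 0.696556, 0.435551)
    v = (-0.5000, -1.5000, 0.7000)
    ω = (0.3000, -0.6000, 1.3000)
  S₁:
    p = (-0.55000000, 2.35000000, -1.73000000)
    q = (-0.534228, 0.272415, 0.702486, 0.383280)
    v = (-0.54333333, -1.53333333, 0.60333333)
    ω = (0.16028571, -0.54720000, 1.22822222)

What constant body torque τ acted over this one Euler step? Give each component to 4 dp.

τ = (-0.1800, 0.0900, -0.1400)

Δω = ω₁−ω₀ = (-0.13971429, 0.05280000, -0.07177778)
gyro term ω₀×Iω₀ = (0.0156, -0.0156, -0.0108)
applied torque τ = (-0.1800, 0.0900, -0.1400)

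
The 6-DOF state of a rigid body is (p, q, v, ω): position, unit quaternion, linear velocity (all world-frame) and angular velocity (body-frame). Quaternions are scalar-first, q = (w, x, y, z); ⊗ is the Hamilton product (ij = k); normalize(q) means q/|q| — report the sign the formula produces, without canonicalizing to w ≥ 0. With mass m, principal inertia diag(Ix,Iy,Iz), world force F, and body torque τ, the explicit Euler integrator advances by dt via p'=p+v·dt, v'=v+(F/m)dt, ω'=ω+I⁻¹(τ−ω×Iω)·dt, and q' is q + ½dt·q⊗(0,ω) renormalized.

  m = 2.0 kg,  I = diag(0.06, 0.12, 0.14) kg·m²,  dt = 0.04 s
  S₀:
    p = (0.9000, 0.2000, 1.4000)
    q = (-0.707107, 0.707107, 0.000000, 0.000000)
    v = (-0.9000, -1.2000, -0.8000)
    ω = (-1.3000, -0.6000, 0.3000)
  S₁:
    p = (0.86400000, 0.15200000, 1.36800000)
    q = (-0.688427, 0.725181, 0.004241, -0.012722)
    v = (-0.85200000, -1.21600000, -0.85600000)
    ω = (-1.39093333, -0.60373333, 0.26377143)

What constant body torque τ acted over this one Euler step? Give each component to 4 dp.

rate change Δω = (-0.09093333, -0.00373333, -0.03622857)
applied torque τ = (-0.1400, 0.0200, -0.0800)

τ = (-0.1400, 0.0200, -0.0800)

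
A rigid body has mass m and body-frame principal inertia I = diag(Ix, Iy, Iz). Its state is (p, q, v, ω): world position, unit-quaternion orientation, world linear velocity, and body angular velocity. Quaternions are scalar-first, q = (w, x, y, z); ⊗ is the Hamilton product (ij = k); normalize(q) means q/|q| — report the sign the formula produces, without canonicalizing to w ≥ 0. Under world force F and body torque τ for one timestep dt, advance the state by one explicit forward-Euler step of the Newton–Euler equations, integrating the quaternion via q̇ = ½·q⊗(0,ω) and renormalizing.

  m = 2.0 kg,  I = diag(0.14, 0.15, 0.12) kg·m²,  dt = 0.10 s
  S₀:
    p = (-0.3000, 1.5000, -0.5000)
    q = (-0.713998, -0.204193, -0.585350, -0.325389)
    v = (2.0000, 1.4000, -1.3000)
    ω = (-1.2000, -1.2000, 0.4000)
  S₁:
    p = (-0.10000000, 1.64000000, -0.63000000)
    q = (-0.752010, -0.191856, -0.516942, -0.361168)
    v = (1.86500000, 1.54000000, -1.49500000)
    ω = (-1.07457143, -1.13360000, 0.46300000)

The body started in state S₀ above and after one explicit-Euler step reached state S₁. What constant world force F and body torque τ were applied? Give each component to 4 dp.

F = (-2.7000, 2.8000, -3.9000)
τ = (0.1900, 0.0900, 0.0900)

Δω = ω₁−ω₀ = (0.12542857, 0.06640000, 0.06300000)
gyro term ω₀×Iω₀ = (0.0144, -0.0096, 0.0144)
I·α + gyro = (0.1900, 0.0900, 0.0900)
Δv = v₁−v₀ = (-0.13500000, 0.14000000, -0.19500000)
F = m·Δv/dt = (-2.7000, 2.8000, -3.9000)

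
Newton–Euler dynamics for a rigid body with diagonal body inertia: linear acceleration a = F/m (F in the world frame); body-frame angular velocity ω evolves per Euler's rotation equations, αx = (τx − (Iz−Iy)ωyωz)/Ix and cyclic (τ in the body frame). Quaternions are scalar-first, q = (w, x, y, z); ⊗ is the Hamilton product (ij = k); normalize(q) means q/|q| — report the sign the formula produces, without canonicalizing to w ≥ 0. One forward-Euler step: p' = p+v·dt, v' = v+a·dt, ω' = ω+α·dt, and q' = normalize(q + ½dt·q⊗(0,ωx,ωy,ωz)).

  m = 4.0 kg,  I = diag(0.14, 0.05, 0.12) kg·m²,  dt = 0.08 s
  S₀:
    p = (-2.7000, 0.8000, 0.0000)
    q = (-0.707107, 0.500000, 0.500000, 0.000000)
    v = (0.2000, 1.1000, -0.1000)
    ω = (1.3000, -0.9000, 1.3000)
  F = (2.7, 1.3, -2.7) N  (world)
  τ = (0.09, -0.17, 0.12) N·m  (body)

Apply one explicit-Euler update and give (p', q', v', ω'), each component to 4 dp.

p' = (-2.6840, 0.8880, -0.0080)
q' = (-0.7127, 0.4876, 0.4978, -0.0805)
v' = (0.2540, 1.1260, -0.1540)
ω' = (1.3982, -1.2261, 1.3098)

precession coupling ω×(Iω) = (-0.0819, 0.0338, 0.1053)
(τ − ω×Iω)/I = (1.2279, -4.0760, 0.1225)
new body rate ω' = (1.3982, -1.2261, 1.3098)
Hamilton product q⊗(0,ω) = (-0.2000000, -0.2692391, -0.0136037, -2.0192391)
q + ½dt·q⊗(0,ω), renormalized = (-0.7127, 0.4876, 0.4978, -0.0805)
new position p' = (-2.6840, 0.8880, -0.0080)
new velocity v' = (0.2540, 1.1260, -0.1540)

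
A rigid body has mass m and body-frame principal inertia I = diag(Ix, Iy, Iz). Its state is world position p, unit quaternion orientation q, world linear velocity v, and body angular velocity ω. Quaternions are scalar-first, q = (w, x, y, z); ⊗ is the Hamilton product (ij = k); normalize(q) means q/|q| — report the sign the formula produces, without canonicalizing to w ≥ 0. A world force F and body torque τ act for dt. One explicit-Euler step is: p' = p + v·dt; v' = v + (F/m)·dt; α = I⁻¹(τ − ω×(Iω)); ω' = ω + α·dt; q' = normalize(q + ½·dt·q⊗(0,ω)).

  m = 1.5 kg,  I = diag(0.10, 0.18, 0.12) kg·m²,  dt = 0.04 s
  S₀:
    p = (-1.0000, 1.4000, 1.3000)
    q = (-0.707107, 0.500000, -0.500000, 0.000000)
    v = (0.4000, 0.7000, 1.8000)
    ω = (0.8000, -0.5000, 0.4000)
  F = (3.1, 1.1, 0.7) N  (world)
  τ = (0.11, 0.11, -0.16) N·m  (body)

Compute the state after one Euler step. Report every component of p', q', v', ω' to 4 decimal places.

precession coupling ω×(Iω) = (0.0120, -0.0064, -0.0320)
angular accel α = (0.9800, 0.6467, -1.0667)
ω' = ω + α·dt = (0.8392, -0.4741, 0.3573)
Hamilton product q⊗(0,ω) = (-0.6500000, -0.7656856, 0.1535535, -0.1328428)
q + ½dt·q⊗(0,ω), renormalized = (-0.7200, 0.4846, -0.4968, -0.0027)
new position p' = (-0.9840, 1.4280, 1.3720)
v + (F/m)dt = (0.4827, 0.7293, 1.8187)

p' = (-0.9840, 1.4280, 1.3720)
q' = (-0.7200, 0.4846, -0.4968, -0.0027)
v' = (0.4827, 0.7293, 1.8187)
ω' = (0.8392, -0.4741, 0.3573)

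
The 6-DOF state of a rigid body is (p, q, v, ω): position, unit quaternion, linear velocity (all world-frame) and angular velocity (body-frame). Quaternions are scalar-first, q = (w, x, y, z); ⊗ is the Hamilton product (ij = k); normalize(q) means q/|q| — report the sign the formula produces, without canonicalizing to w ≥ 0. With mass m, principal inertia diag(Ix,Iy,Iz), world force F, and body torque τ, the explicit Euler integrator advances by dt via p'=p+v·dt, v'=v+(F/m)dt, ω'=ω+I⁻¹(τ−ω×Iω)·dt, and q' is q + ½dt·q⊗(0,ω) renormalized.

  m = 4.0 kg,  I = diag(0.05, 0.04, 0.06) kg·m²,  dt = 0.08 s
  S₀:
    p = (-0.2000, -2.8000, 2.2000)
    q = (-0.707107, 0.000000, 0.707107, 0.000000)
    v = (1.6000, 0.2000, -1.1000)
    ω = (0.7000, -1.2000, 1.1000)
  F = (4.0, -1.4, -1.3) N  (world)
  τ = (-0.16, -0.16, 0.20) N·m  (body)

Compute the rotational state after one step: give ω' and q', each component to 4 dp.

ω' = (0.4862, -1.5046, 1.3555)
q' = (-0.6715, 0.0113, 0.7392, -0.0508)

angular accel α = (-2.6720, -3.8075, 3.1933)
ω' = ω + α·dt = (0.4862, -1.5046, 1.3555)
Hamilton product q⊗(0,ω) = (0.8485284, 0.2828428, 0.8485284, -1.2727926)
q + ½dt·q⊗(0,ω), renormalized = (-0.6715, 0.0113, 0.7392, -0.0508)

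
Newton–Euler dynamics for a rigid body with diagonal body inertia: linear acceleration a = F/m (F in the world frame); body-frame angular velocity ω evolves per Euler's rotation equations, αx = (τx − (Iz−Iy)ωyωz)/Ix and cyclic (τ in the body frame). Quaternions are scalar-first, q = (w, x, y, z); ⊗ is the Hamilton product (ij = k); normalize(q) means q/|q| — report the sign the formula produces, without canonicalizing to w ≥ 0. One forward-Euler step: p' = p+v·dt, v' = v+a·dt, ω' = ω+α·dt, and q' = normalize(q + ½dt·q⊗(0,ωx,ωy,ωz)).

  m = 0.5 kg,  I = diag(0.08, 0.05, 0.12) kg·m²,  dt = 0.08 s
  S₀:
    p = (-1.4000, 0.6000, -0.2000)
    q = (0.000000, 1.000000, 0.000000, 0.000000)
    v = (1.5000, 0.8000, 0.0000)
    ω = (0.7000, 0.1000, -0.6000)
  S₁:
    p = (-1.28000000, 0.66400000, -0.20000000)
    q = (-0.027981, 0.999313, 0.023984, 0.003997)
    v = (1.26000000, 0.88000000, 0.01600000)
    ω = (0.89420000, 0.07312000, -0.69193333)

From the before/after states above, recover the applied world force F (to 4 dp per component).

F = (-1.5000, 0.5000, 0.1000)

Δv = v₁−v₀ = (-0.24000000, 0.08000000, 0.01600000)
F = m·Δv/dt = (-1.5000, 0.5000, 0.1000)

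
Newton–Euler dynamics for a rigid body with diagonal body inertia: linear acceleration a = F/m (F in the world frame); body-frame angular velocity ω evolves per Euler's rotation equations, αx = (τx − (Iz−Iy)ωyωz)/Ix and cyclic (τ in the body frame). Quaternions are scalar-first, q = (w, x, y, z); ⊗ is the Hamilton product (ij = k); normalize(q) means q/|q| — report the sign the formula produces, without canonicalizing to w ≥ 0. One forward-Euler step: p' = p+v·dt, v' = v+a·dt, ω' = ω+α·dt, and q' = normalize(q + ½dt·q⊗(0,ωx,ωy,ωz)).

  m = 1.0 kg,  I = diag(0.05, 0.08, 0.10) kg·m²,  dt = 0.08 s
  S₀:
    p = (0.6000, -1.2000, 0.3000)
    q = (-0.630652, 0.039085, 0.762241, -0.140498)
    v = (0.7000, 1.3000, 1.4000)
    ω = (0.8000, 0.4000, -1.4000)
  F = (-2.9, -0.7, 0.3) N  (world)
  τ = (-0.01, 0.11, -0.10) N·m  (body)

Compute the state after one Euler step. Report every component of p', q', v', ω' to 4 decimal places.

p' = (0.6560, -1.0960, 0.4120)
q' = (-0.6505, -0.0215, 0.7482, -0.1287)
v' = (0.4680, 1.2440, 1.4240)
ω' = (0.8019, 0.4540, -1.4877)

a = F/m = (-2.9000, -0.7000, 0.3000)
p + v·dt = (0.6560, -1.0960, 0.4120)
v' = v + a·dt = (0.4680, 1.2440, 1.4240)
angular accel α = (0.0240, 0.6750, -1.0960)
new body rate ω' = (0.8019, 0.4540, -1.4877)
2q̇ = q⊗(0,ω) = (-0.5328616, -1.5154598, -0.3099402, 0.2887540)
q + ½dt·q⊗(0,ω), renormalized = (-0.6505, -0.0215, 0.7482, -0.1287)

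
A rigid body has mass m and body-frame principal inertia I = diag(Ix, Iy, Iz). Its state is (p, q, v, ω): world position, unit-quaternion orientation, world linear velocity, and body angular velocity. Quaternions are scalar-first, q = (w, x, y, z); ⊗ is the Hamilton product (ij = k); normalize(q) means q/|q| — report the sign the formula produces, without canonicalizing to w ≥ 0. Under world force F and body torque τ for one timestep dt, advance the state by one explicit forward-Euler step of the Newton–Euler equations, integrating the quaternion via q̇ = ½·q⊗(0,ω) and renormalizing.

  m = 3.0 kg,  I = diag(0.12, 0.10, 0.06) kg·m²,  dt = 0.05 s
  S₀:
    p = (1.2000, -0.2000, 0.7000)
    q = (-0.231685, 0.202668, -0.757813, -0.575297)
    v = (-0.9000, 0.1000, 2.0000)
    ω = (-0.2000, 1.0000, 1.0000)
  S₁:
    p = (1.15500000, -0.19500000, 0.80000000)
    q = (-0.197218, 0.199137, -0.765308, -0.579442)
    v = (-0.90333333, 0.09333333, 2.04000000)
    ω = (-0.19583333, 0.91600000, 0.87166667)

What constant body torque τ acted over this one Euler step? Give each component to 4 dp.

Δω = ω₁−ω₀ = (0.00416667, -0.08400000, -0.12833333)
I·α + gyro = (-0.0300, -0.1800, -0.1500)

τ = (-0.0300, -0.1800, -0.1500)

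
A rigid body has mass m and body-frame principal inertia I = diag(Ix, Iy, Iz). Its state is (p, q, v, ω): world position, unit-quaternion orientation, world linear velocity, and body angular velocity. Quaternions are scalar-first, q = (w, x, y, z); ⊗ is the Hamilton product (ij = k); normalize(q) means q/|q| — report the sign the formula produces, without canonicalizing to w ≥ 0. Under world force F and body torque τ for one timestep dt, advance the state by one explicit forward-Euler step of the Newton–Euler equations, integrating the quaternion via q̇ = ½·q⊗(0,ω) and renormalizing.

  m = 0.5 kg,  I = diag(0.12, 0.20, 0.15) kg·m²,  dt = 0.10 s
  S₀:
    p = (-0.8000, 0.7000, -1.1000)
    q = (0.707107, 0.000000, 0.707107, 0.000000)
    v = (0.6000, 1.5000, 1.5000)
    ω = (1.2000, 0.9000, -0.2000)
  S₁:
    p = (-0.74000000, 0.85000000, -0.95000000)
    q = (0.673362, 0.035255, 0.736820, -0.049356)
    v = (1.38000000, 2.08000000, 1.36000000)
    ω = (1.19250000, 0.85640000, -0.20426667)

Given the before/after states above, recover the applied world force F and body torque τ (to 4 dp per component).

F = (3.9000, 2.9000, -0.7000)
τ = (0.0000, -0.0800, 0.0800)

Δω = ω₁−ω₀ = (-0.00750000, -0.04360000, -0.00426667)
ω₀×(Iω₀) = (0.0090, 0.0072, 0.0864)
I·α + gyro = (0.0000, -0.0800, 0.0800)
velocity change Δv = (0.78000000, 0.58000000, -0.14000000)
applied force F = (3.9000, 2.9000, -0.7000)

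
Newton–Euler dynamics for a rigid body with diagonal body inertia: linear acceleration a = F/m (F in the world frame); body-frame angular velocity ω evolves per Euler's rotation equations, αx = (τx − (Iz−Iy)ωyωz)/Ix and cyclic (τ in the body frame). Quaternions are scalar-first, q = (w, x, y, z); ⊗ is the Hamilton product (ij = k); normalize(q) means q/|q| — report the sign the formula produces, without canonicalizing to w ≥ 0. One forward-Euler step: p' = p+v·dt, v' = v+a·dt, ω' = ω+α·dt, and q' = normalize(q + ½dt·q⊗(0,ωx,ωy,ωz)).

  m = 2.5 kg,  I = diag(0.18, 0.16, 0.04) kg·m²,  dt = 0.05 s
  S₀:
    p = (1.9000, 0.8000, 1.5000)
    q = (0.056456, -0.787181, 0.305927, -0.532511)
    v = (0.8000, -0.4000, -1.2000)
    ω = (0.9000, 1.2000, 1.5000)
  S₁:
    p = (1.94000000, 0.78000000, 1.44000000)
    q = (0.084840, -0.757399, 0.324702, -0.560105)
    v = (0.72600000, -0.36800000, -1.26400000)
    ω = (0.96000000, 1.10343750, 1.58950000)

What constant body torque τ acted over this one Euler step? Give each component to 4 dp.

τ = (0.0000, -0.1200, 0.0500)

ω₁ − ω₀ = (0.06000000, -0.09656250, 0.08950000)
I·α + gyro = (0.0000, -0.1200, 0.0500)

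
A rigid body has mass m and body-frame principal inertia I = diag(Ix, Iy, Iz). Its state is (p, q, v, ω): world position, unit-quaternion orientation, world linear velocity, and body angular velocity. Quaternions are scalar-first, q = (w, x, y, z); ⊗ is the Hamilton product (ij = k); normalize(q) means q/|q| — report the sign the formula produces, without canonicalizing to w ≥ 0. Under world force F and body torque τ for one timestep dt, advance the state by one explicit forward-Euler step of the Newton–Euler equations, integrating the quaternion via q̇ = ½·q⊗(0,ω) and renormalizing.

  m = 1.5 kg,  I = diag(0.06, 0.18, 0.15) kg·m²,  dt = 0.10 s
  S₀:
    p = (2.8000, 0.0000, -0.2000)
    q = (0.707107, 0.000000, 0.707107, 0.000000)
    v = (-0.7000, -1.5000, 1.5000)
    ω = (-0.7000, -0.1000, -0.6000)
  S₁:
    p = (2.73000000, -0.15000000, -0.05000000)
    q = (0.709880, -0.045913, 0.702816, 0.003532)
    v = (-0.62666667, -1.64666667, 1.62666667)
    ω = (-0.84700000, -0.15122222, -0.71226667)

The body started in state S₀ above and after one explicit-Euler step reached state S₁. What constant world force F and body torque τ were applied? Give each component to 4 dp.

Δv = v₁−v₀ = (0.07333333, -0.14666667, 0.12666667)
F = m·Δv/dt = (1.1000, -2.2000, 1.9000)
rate change Δω = (-0.14700000, -0.05122222, -0.11226667)
gyro term ω₀×Iω₀ = (-0.0018, -0.0378, 0.0084)
τ = I·(Δω/dt) + ω₀×(Iω₀) = (-0.0900, -0.1300, -0.1600)

F = (1.1000, -2.2000, 1.9000)
τ = (-0.0900, -0.1300, -0.1600)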